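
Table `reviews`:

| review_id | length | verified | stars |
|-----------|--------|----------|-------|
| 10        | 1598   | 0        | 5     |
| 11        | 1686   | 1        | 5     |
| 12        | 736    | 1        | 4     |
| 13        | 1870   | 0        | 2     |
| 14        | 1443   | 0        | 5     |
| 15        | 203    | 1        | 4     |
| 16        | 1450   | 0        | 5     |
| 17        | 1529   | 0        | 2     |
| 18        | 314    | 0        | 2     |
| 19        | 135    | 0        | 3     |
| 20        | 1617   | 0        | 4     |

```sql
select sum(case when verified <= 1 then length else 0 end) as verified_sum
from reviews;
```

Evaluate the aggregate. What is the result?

12581

review_id=10: ✓ → 1598
review_id=11: ✓ → 1686
review_id=12: ✓ → 736
review_id=13: ✓ → 1870
review_id=14: ✓ → 1443
review_id=15: ✓ → 203
review_id=16: ✓ → 1450
review_id=17: ✓ → 1529
review_id=18: ✓ → 314
review_id=19: ✓ → 135
review_id=20: ✓ → 1617
verified_sum = 1598 + 1686 + 736 + 1870 + 1443 + 203 + 1450 + 1529 + 314 + 135 + 1617 = 12581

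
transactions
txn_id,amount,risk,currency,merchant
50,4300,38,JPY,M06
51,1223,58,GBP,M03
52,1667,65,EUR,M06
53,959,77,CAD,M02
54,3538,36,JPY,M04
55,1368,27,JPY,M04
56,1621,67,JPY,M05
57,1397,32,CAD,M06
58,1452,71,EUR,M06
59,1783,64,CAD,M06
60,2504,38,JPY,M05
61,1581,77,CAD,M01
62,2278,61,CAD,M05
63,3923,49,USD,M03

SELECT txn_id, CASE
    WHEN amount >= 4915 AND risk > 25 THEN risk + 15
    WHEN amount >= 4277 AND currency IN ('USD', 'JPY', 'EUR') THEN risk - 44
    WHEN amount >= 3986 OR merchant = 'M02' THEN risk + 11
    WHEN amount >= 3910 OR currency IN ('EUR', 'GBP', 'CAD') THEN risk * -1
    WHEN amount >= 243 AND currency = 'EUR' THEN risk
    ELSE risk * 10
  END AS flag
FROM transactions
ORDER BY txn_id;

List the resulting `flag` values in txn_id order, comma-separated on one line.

-6, -58, -65, 88, 360, 270, 670, -32, -71, -64, 380, -77, -61, -49

txn_id=50: amount >= 4277 AND currency IN ('USD', 'JPY', 'EUR') → -6
txn_id=51: amount >= 3910 OR currency IN ('EUR', 'GBP', 'CAD') → -58
txn_id=52: amount >= 3910 OR currency IN ('EUR', 'GBP', 'CAD') → -65
txn_id=53: amount >= 3986 OR merchant = 'M02' → 88
txn_id=54: ELSE → 360
txn_id=55: ELSE → 270
txn_id=56: ELSE → 670
txn_id=57: amount >= 3910 OR currency IN ('EUR', 'GBP', 'CAD') → -32
txn_id=58: amount >= 3910 OR currency IN ('EUR', 'GBP', 'CAD') → -71
txn_id=59: amount >= 3910 OR currency IN ('EUR', 'GBP', 'CAD') → -64
txn_id=60: ELSE → 380
txn_id=61: amount >= 3910 OR currency IN ('EUR', 'GBP', 'CAD') → -77
txn_id=62: amount >= 3910 OR currency IN ('EUR', 'GBP', 'CAD') → -61
txn_id=63: amount >= 3910 OR currency IN ('EUR', 'GBP', 'CAD') → -49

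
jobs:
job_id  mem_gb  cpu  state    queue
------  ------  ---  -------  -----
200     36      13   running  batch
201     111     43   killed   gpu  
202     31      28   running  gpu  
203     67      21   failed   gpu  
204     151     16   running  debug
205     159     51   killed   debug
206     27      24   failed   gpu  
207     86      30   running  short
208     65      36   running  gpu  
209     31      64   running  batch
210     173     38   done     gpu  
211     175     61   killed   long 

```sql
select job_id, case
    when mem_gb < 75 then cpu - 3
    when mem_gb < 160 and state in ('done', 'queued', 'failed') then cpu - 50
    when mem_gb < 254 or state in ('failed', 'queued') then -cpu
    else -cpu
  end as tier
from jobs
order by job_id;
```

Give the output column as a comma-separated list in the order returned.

job_id=200: mem_gb < 75 → 10
job_id=201: mem_gb < 254 or state in ('failed', 'queued') → -43
job_id=202: mem_gb < 75 → 25
job_id=203: mem_gb < 75 → 18
job_id=204: mem_gb < 254 or state in ('failed', 'queued') → -16
job_id=205: mem_gb < 254 or state in ('failed', 'queued') → -51
job_id=206: mem_gb < 75 → 21
job_id=207: mem_gb < 254 or state in ('failed', 'queued') → -30
job_id=208: mem_gb < 75 → 33
job_id=209: mem_gb < 75 → 61
job_id=210: mem_gb < 254 or state in ('failed', 'queued') → -38
job_id=211: mem_gb < 254 or state in ('failed', 'queued') → -61

10, -43, 25, 18, -16, -51, 21, -30, 33, 61, -38, -61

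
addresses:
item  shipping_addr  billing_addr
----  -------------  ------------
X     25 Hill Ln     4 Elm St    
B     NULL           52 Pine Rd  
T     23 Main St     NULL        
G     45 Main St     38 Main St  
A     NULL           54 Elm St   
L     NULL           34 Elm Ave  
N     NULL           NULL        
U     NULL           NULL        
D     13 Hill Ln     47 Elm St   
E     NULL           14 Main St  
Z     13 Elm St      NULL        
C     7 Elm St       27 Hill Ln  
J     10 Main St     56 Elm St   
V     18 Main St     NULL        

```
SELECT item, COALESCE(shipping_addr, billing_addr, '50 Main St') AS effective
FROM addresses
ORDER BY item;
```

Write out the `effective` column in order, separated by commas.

item=A: shipping_addr=NULL, billing_addr=54 Elm St → 54 Elm St
item=B: shipping_addr=NULL, billing_addr=52 Pine Rd → 52 Pine Rd
item=C: shipping_addr=7 Elm St → 7 Elm St
item=D: shipping_addr=13 Hill Ln → 13 Hill Ln
item=E: shipping_addr=NULL, billing_addr=14 Main St → 14 Main St
item=G: shipping_addr=45 Main St → 45 Main St
item=J: shipping_addr=10 Main St → 10 Main St
item=L: shipping_addr=NULL, billing_addr=34 Elm Ave → 34 Elm Ave
item=N: shipping_addr=NULL, billing_addr=NULL, → literal 50 Main St → 50 Main St
item=T: shipping_addr=23 Main St → 23 Main St
item=U: shipping_addr=NULL, billing_addr=NULL, → literal 50 Main St → 50 Main St
item=V: shipping_addr=18 Main St → 18 Main St
item=X: shipping_addr=25 Hill Ln → 25 Hill Ln
item=Z: shipping_addr=13 Elm St → 13 Elm St

54 Elm St, 52 Pine Rd, 7 Elm St, 13 Hill Ln, 14 Main St, 45 Main St, 10 Main St, 34 Elm Ave, 50 Main St, 23 Main St, 50 Main St, 18 Main St, 25 Hill Ln, 13 Elm St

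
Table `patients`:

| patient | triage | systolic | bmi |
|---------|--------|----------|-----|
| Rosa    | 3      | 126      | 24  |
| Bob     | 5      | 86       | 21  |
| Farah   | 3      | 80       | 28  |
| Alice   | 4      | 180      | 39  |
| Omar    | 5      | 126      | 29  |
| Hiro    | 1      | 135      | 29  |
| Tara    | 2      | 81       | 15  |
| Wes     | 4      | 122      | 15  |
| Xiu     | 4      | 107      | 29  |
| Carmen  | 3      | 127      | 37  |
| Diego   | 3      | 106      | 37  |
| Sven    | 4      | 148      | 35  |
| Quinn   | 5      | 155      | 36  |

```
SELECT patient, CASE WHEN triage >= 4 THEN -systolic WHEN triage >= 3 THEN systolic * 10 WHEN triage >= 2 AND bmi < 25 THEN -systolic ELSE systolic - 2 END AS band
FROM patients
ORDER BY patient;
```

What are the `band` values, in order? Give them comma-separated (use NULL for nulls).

-180, -86, 1270, 1060, 800, 133, -126, -155, 1260, -148, -81, -122, -107

patient=Alice: triage >= 4 → -180
patient=Bob: triage >= 4 → -86
patient=Carmen: triage >= 3 → 1270
patient=Diego: triage >= 3 → 1060
patient=Farah: triage >= 3 → 800
patient=Hiro: ELSE → 133
patient=Omar: triage >= 4 → -126
patient=Quinn: triage >= 4 → -155
patient=Rosa: triage >= 3 → 1260
patient=Sven: triage >= 4 → -148
patient=Tara: triage >= 2 AND bmi < 25 → -81
patient=Wes: triage >= 4 → -122
patient=Xiu: triage >= 4 → -107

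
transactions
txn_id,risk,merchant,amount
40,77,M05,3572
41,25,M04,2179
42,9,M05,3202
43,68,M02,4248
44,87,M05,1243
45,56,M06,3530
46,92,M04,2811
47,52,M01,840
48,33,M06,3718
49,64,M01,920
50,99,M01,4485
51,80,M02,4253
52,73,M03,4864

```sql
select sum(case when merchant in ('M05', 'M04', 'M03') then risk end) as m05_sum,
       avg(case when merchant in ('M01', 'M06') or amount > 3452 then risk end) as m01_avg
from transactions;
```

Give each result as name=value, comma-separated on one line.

[m05_sum: merchant in ('M05', 'M04', 'M03')]
txn_id=40: ✓ → 77
txn_id=41: ✓ → 25
txn_id=42: ✓ → 9
txn_id=43: ✗
txn_id=44: ✓ → 87
txn_id=45: ✗
txn_id=46: ✓ → 92
txn_id=47: ✗
txn_id=48: ✗
txn_id=49: ✗
txn_id=50: ✗
txn_id=51: ✗
txn_id=52: ✓ → 73
m05_sum = 77 + 25 + 9 + 87 + 92 + 73 = 363
—
[m01_avg: merchant in ('M01', 'M06') or amount > 3452]
txn_id=40: ✓ → 77
txn_id=41: ✗
txn_id=42: ✗
txn_id=43: ✓ → 68
txn_id=44: ✗
txn_id=45: ✓ → 56
txn_id=46: ✗
txn_id=47: ✓ → 52
txn_id=48: ✓ → 33
txn_id=49: ✓ → 64
txn_id=50: ✓ → 99
txn_id=51: ✓ → 80
txn_id=52: ✓ → 73
m01_avg = (77 + 68 + 56 + 52 + 33 + 64 + 99 + 80 + 73) / 9 = 66.8888888889

m05_sum=363, m01_avg=66.8888888889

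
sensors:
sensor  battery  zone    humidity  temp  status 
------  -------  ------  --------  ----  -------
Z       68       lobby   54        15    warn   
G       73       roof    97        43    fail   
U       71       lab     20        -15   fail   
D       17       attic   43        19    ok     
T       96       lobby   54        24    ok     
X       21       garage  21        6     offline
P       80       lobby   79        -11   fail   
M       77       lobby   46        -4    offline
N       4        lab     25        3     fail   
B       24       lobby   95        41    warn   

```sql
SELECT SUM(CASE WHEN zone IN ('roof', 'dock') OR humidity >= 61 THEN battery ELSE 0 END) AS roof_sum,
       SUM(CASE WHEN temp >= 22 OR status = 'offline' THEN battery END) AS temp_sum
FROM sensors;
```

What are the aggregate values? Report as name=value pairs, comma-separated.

roof_sum=177, temp_sum=291

[roof_sum: zone IN ('roof', 'dock') OR humidity >= 61]
sensor=Z: ✗
sensor=G: ✓ → 73
sensor=U: ✗
sensor=D: ✗
sensor=T: ✗
sensor=X: ✗
sensor=P: ✓ → 80
sensor=M: ✗
sensor=N: ✗
sensor=B: ✓ → 24
roof_sum = 73 + 80 + 24 = 177
—
[temp_sum: temp >= 22 OR status = 'offline']
sensor=Z: ✗
sensor=G: ✓ → 73
sensor=U: ✗
sensor=D: ✗
sensor=T: ✓ → 96
sensor=X: ✓ → 21
sensor=P: ✗
sensor=M: ✓ → 77
sensor=N: ✗
sensor=B: ✓ → 24
temp_sum = 73 + 96 + 21 + 77 + 24 = 291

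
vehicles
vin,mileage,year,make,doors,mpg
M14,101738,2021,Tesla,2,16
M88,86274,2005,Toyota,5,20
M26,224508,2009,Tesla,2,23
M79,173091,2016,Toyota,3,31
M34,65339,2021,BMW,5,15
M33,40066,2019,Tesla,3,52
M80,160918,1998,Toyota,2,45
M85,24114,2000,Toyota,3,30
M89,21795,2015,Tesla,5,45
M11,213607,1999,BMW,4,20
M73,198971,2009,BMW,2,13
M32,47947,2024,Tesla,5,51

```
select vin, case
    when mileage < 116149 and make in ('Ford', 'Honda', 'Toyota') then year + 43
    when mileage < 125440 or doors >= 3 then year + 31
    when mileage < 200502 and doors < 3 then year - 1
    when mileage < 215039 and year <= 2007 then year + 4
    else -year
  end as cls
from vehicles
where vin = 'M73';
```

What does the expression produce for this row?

vin = M73: mileage=198971, year=2009, make=BMW, doors=2, mpg=13.
mileage < 116149 and make in ('Ford', 'Honda', 'Toyota') → false
mileage < 125440 or doors >= 3 → false
mileage < 200502 and doors < 3 → true → 2008

2008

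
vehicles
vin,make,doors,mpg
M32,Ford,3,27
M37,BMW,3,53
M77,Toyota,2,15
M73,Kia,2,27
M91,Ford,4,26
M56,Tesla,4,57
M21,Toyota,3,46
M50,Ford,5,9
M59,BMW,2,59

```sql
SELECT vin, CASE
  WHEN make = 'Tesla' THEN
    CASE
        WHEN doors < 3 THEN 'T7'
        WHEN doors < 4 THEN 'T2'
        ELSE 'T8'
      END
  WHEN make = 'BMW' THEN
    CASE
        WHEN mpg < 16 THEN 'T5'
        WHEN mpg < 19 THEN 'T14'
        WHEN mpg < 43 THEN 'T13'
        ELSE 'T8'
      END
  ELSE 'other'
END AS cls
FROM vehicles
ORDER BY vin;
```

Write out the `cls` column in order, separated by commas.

vin=M21: make='Toyota' → outer ELSE → other
vin=M32: make='Ford' → outer ELSE → other
vin=M37: make='BMW' → inner[ELSE] → T8
vin=M50: make='Ford' → outer ELSE → other
vin=M56: make='Tesla' → inner[ELSE] → T8
vin=M59: make='BMW' → inner[ELSE] → T8
vin=M73: make='Kia' → outer ELSE → other
vin=M77: make='Toyota' → outer ELSE → other
vin=M91: make='Ford' → outer ELSE → other

other, other, T8, other, T8, T8, other, other, other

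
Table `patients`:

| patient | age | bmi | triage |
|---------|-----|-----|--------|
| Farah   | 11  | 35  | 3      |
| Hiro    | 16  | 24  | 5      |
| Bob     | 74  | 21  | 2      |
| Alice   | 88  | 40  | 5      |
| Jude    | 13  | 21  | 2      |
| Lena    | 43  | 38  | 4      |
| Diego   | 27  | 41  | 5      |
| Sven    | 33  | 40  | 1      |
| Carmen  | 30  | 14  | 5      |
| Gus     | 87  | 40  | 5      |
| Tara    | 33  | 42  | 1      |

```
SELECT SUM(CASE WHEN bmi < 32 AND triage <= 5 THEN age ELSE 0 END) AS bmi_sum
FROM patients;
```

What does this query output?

133

patient=Farah: ✗
patient=Hiro: ✓ → 16
patient=Bob: ✓ → 74
patient=Alice: ✗
patient=Jude: ✓ → 13
patient=Lena: ✗
patient=Diego: ✗
patient=Sven: ✗
patient=Carmen: ✓ → 30
patient=Gus: ✗
patient=Tara: ✗
bmi_sum = 16 + 74 + 13 + 30 = 133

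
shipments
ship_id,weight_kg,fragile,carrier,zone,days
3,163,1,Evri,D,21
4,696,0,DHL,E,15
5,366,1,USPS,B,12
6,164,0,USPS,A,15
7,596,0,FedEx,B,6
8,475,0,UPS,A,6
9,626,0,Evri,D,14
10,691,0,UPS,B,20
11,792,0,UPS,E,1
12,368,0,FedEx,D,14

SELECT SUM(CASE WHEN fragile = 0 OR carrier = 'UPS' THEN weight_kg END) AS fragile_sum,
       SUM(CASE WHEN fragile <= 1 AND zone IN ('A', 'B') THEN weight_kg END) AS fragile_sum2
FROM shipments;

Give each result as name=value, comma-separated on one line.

[fragile_sum: fragile = 0 OR carrier = 'UPS']
ship_id=3: ✗
ship_id=4: ✓ → 696
ship_id=5: ✗
ship_id=6: ✓ → 164
ship_id=7: ✓ → 596
ship_id=8: ✓ → 475
ship_id=9: ✓ → 626
ship_id=10: ✓ → 691
ship_id=11: ✓ → 792
ship_id=12: ✓ → 368
fragile_sum = 696 + 164 + 596 + 475 + 626 + 691 + 792 + 368 = 4408
—
[fragile_sum2: fragile <= 1 AND zone IN ('A', 'B')]
ship_id=3: ✗
ship_id=4: ✗
ship_id=5: ✓ → 366
ship_id=6: ✓ → 164
ship_id=7: ✓ → 596
ship_id=8: ✓ → 475
ship_id=9: ✗
ship_id=10: ✓ → 691
ship_id=11: ✗
ship_id=12: ✗
fragile_sum2 = 366 + 164 + 596 + 475 + 691 = 2292

fragile_sum=4408, fragile_sum2=2292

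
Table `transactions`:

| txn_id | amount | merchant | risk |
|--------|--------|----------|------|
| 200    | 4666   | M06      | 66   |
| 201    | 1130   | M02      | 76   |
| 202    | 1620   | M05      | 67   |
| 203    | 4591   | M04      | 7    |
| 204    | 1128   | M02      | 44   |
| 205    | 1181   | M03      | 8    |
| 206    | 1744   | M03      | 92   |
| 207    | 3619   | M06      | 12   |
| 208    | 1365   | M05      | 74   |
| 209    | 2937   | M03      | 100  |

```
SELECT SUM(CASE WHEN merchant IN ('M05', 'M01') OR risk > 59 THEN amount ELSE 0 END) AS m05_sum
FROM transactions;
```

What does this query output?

txn_id=200: ✓ → 4666
txn_id=201: ✓ → 1130
txn_id=202: ✓ → 1620
txn_id=203: ✗
txn_id=204: ✗
txn_id=205: ✗
txn_id=206: ✓ → 1744
txn_id=207: ✗
txn_id=208: ✓ → 1365
txn_id=209: ✓ → 2937
m05_sum = 4666 + 1130 + 1620 + 1744 + 1365 + 2937 = 13462

13462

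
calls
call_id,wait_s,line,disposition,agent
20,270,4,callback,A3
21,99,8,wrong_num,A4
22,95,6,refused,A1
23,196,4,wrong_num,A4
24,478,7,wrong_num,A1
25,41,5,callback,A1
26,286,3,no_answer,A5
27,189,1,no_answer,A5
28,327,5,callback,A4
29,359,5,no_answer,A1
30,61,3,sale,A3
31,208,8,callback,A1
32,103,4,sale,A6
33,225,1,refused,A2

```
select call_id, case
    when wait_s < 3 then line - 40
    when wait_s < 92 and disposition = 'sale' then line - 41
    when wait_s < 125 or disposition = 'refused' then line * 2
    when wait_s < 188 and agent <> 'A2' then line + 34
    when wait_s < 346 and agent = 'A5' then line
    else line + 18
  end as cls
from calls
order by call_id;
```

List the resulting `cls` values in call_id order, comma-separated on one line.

22, 16, 12, 22, 25, 10, 3, 1, 23, 23, -38, 26, 8, 2

call_id=20: ELSE → 22
call_id=21: wait_s < 125 or disposition = 'refused' → 16
call_id=22: wait_s < 125 or disposition = 'refused' → 12
call_id=23: ELSE → 22
call_id=24: ELSE → 25
call_id=25: wait_s < 125 or disposition = 'refused' → 10
call_id=26: wait_s < 346 and agent = 'A5' → 3
call_id=27: wait_s < 346 and agent = 'A5' → 1
call_id=28: ELSE → 23
call_id=29: ELSE → 23
call_id=30: wait_s < 92 and disposition = 'sale' → -38
call_id=31: ELSE → 26
call_id=32: wait_s < 125 or disposition = 'refused' → 8
call_id=33: wait_s < 125 or disposition = 'refused' → 2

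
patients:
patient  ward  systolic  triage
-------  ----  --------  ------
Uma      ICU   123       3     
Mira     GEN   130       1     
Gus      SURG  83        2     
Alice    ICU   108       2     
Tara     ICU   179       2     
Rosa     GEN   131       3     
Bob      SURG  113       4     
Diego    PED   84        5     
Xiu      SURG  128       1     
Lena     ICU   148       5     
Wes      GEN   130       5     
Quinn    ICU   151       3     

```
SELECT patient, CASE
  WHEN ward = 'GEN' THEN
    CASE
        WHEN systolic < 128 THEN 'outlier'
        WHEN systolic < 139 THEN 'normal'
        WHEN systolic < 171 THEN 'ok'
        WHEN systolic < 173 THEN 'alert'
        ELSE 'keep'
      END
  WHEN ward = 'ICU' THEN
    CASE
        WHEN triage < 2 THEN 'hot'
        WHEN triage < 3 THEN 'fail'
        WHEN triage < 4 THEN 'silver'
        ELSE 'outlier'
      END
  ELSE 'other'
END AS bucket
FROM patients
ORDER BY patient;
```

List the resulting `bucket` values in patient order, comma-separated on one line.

patient=Alice: ward='ICU' → inner[triage < 3] → fail
patient=Bob: ward='SURG' → outer ELSE → other
patient=Diego: ward='PED' → outer ELSE → other
patient=Gus: ward='SURG' → outer ELSE → other
patient=Lena: ward='ICU' → inner[ELSE] → outlier
patient=Mira: ward='GEN' → inner[systolic < 139] → normal
patient=Quinn: ward='ICU' → inner[triage < 4] → silver
patient=Rosa: ward='GEN' → inner[systolic < 139] → normal
patient=Tara: ward='ICU' → inner[triage < 3] → fail
patient=Uma: ward='ICU' → inner[triage < 4] → silver
patient=Wes: ward='GEN' → inner[systolic < 139] → normal
patient=Xiu: ward='SURG' → outer ELSE → other

fail, other, other, other, outlier, normal, silver, normal, fail, silver, normal, other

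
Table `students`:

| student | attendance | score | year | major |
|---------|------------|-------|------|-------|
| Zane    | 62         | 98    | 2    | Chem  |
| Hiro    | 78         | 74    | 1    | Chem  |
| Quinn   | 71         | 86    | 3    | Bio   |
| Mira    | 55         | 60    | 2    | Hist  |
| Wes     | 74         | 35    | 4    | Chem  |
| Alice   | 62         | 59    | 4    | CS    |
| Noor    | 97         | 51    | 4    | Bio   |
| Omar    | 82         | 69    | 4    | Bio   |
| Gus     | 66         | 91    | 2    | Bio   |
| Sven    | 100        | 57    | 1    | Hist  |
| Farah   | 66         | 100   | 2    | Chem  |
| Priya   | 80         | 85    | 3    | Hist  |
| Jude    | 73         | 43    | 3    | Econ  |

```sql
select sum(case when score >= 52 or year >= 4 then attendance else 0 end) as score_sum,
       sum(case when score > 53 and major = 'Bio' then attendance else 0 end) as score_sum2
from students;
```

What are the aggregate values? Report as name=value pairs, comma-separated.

[score_sum: score >= 52 or year >= 4]
student=Zane: ✓ → 62
student=Hiro: ✓ → 78
student=Quinn: ✓ → 71
student=Mira: ✓ → 55
student=Wes: ✓ → 74
student=Alice: ✓ → 62
student=Noor: ✓ → 97
student=Omar: ✓ → 82
student=Gus: ✓ → 66
student=Sven: ✓ → 100
student=Farah: ✓ → 66
student=Priya: ✓ → 80
student=Jude: ✗
score_sum = 62 + 78 + 71 + 55 + 74 + 62 + 97 + 82 + 66 + 100 + 66 + 80 = 893
—
[score_sum2: score > 53 and major = 'Bio']
student=Zane: ✗
student=Hiro: ✗
student=Quinn: ✓ → 71
student=Mira: ✗
student=Wes: ✗
student=Alice: ✗
student=Noor: ✗
student=Omar: ✓ → 82
student=Gus: ✓ → 66
student=Sven: ✗
student=Farah: ✗
student=Priya: ✗
student=Jude: ✗
score_sum2 = 71 + 82 + 66 = 219

score_sum=893, score_sum2=219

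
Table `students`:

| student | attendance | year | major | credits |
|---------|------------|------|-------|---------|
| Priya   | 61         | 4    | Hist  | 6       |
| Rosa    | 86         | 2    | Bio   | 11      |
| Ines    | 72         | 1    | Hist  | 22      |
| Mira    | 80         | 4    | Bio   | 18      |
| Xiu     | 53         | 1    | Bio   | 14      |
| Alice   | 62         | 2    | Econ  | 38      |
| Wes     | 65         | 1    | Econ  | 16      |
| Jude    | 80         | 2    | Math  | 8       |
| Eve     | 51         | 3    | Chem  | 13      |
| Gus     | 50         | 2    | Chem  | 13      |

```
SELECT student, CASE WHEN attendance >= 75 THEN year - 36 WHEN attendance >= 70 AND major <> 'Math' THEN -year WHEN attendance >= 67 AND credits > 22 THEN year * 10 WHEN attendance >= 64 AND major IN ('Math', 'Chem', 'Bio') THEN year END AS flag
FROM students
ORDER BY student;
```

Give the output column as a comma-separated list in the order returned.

NULL, NULL, NULL, -1, -34, -32, NULL, -34, NULL, NULL

student=Alice: (no match → NULL) → NULL
student=Eve: (no match → NULL) → NULL
student=Gus: (no match → NULL) → NULL
student=Ines: attendance >= 70 AND major <> 'Math' → -1
student=Jude: attendance >= 75 → -34
student=Mira: attendance >= 75 → -32
student=Priya: (no match → NULL) → NULL
student=Rosa: attendance >= 75 → -34
student=Wes: (no match → NULL) → NULL
student=Xiu: (no match → NULL) → NULL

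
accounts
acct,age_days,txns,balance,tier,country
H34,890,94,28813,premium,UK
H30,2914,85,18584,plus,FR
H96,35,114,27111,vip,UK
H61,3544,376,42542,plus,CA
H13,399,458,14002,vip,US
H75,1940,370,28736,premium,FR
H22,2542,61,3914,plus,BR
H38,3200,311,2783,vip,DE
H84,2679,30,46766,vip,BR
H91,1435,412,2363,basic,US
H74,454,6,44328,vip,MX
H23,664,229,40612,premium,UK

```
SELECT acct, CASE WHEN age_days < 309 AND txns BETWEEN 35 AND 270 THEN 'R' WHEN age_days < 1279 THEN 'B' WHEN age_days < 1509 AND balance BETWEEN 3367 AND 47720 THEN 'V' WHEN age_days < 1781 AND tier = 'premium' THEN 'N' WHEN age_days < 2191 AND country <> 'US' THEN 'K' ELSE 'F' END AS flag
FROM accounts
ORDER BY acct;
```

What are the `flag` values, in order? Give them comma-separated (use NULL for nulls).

acct=H13: age_days < 1279 → B
acct=H22: ELSE → F
acct=H23: age_days < 1279 → B
acct=H30: ELSE → F
acct=H34: age_days < 1279 → B
acct=H38: ELSE → F
acct=H61: ELSE → F
acct=H74: age_days < 1279 → B
acct=H75: age_days < 2191 AND country <> 'US' → K
acct=H84: ELSE → F
acct=H91: ELSE → F
acct=H96: age_days < 309 AND txns BETWEEN 35 AND 270 → R

B, F, B, F, B, F, F, B, K, F, F, R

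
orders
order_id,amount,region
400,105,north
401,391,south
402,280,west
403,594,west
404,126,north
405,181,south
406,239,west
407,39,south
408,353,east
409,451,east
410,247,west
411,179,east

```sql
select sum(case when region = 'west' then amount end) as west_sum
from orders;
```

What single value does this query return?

order_id=400: ✗
order_id=401: ✗
order_id=402: ✓ → 280
order_id=403: ✓ → 594
order_id=404: ✗
order_id=405: ✗
order_id=406: ✓ → 239
order_id=407: ✗
order_id=408: ✗
order_id=409: ✗
order_id=410: ✓ → 247
order_id=411: ✗
west_sum = 280 + 594 + 239 + 247 = 1360

1360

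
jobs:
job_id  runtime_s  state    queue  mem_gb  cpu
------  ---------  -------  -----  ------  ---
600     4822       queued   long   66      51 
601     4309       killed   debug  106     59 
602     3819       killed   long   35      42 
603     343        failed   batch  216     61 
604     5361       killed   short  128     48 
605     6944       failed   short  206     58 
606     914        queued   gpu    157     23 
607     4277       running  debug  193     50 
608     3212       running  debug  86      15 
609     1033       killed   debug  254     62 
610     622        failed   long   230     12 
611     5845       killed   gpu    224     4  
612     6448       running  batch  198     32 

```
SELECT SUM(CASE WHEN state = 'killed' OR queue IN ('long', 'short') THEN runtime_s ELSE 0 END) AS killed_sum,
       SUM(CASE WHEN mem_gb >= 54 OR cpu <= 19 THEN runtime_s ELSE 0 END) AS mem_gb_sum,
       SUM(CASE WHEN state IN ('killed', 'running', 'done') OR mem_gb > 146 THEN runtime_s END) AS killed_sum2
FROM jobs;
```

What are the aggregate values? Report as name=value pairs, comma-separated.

[killed_sum: state = 'killed' OR queue IN ('long', 'short')]
job_id=600: ✓ → 4822
job_id=601: ✓ → 4309
job_id=602: ✓ → 3819
job_id=603: ✗
job_id=604: ✓ → 5361
job_id=605: ✓ → 6944
job_id=606: ✗
job_id=607: ✗
job_id=608: ✗
job_id=609: ✓ → 1033
job_id=610: ✓ → 622
job_id=611: ✓ → 5845
job_id=612: ✗
killed_sum = 4822 + 4309 + 3819 + 5361 + 6944 + 1033 + 622 + 5845 = 32755
—
[mem_gb_sum: mem_gb >= 54 OR cpu <= 19]
job_id=600: ✓ → 4822
job_id=601: ✓ → 4309
job_id=602: ✗
job_id=603: ✓ → 343
job_id=604: ✓ → 5361
job_id=605: ✓ → 6944
job_id=606: ✓ → 914
job_id=607: ✓ → 4277
job_id=608: ✓ → 3212
job_id=609: ✓ → 1033
job_id=610: ✓ → 622
job_id=611: ✓ → 5845
job_id=612: ✓ → 6448
mem_gb_sum = 4822 + 4309 + 343 + 5361 + 6944 + 914 + 4277 + 3212 + 1033 + 622 + 5845 + 6448 = 44130
—
[killed_sum2: state IN ('killed', 'running', 'done') OR mem_gb > 146]
job_id=600: ✗
job_id=601: ✓ → 4309
job_id=602: ✓ → 3819
job_id=603: ✓ → 343
job_id=604: ✓ → 5361
job_id=605: ✓ → 6944
job_id=606: ✓ → 914
job_id=607: ✓ → 4277
job_id=608: ✓ → 3212
job_id=609: ✓ → 1033
job_id=610: ✓ → 622
job_id=611: ✓ → 5845
job_id=612: ✓ → 6448
killed_sum2 = 4309 + 3819 + 343 + 5361 + 6944 + 914 + 4277 + 3212 + 1033 + 622 + 5845 + 6448 = 43127

killed_sum=32755, mem_gb_sum=44130, killed_sum2=43127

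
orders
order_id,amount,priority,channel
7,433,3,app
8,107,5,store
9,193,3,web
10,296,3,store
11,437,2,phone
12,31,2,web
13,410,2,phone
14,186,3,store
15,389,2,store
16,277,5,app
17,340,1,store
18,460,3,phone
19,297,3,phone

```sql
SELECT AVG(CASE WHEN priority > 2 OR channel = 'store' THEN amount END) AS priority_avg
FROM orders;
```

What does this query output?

order_id=7: ✓ → 433
order_id=8: ✓ → 107
order_id=9: ✓ → 193
order_id=10: ✓ → 296
order_id=11: ✗
order_id=12: ✗
order_id=13: ✗
order_id=14: ✓ → 186
order_id=15: ✓ → 389
order_id=16: ✓ → 277
order_id=17: ✓ → 340
order_id=18: ✓ → 460
order_id=19: ✓ → 297
priority_avg = (433 + 107 + 193 + 296 + 186 + 389 + 277 + 340 + 460 + 297) / 10 = 297.8

297.8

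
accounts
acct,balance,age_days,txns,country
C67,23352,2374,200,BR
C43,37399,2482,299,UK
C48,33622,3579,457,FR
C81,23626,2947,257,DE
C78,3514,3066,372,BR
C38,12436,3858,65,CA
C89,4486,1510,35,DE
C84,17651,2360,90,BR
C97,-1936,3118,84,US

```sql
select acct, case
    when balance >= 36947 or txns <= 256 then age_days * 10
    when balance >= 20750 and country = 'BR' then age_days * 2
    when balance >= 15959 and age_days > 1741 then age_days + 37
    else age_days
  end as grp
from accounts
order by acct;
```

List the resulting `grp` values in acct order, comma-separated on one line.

acct=C38: balance >= 36947 or txns <= 256 → 38580
acct=C43: balance >= 36947 or txns <= 256 → 24820
acct=C48: balance >= 15959 and age_days > 1741 → 3616
acct=C67: balance >= 36947 or txns <= 256 → 23740
acct=C78: ELSE → 3066
acct=C81: balance >= 15959 and age_days > 1741 → 2984
acct=C84: balance >= 36947 or txns <= 256 → 23600
acct=C89: balance >= 36947 or txns <= 256 → 15100
acct=C97: balance >= 36947 or txns <= 256 → 31180

38580, 24820, 3616, 23740, 3066, 2984, 23600, 15100, 31180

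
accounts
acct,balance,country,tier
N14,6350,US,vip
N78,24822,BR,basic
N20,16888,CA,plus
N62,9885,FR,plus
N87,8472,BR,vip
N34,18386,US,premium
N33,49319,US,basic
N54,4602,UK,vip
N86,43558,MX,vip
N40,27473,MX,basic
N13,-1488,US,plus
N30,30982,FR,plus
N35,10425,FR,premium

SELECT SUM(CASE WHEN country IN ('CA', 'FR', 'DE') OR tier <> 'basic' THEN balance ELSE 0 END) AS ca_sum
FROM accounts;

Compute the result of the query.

148060

acct=N14: ✓ → 6350
acct=N78: ✗
acct=N20: ✓ → 16888
acct=N62: ✓ → 9885
acct=N87: ✓ → 8472
acct=N34: ✓ → 18386
acct=N33: ✗
acct=N54: ✓ → 4602
acct=N86: ✓ → 43558
acct=N40: ✗
acct=N13: ✓ → -1488
acct=N30: ✓ → 30982
acct=N35: ✓ → 10425
ca_sum = 6350 + 16888 + 9885 + 8472 + 18386 + 4602 + 43558 + -1488 + 30982 + 10425 = 148060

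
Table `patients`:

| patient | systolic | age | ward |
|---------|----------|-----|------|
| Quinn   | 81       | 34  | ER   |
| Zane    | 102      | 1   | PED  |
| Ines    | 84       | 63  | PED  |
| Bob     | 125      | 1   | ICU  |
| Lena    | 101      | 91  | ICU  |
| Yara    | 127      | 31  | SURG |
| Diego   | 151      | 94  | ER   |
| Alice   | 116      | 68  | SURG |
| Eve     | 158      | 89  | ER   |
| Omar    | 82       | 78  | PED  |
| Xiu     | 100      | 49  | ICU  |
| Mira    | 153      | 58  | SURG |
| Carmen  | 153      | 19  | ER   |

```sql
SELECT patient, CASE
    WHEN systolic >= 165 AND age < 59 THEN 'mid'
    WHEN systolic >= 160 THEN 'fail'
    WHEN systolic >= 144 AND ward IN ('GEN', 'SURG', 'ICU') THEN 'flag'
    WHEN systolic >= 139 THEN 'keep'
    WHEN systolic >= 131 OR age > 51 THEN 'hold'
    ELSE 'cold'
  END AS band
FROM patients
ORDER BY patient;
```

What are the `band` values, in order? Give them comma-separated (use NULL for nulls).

patient=Alice: systolic >= 131 OR age > 51 → hold
patient=Bob: ELSE → cold
patient=Carmen: systolic >= 139 → keep
patient=Diego: systolic >= 139 → keep
patient=Eve: systolic >= 139 → keep
patient=Ines: systolic >= 131 OR age > 51 → hold
patient=Lena: systolic >= 131 OR age > 51 → hold
patient=Mira: systolic >= 144 AND ward IN ('GEN', 'SURG', 'ICU') → flag
patient=Omar: systolic >= 131 OR age > 51 → hold
patient=Quinn: ELSE → cold
patient=Xiu: ELSE → cold
patient=Yara: ELSE → cold
patient=Zane: ELSE → cold

hold, cold, keep, keep, keep, hold, hold, flag, hold, cold, cold, cold, cold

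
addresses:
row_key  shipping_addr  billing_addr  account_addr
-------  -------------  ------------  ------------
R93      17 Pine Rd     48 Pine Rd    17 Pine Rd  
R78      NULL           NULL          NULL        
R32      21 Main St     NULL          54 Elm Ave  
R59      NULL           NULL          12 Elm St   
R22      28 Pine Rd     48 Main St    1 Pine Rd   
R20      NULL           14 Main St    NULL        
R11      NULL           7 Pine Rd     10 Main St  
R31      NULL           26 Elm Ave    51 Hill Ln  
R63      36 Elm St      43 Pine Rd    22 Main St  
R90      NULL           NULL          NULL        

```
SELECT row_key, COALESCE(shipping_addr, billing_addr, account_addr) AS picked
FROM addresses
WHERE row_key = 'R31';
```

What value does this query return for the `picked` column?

26 Elm Ave

row_key = R31: shipping_addr=NULL, billing_addr=26 Elm Ave, account_addr=51 Hill Ln.
shipping_addr=NULL, billing_addr=26 Elm Ave → 26 Elm Ave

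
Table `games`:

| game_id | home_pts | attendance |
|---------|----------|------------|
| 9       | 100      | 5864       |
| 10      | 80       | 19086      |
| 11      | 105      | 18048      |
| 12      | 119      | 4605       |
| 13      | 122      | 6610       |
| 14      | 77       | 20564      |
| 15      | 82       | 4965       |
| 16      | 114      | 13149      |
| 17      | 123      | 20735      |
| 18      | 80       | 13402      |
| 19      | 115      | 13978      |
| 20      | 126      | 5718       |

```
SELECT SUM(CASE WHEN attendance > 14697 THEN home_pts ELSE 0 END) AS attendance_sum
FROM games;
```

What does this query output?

385

game_id=9: ✗
game_id=10: ✓ → 80
game_id=11: ✓ → 105
game_id=12: ✗
game_id=13: ✗
game_id=14: ✓ → 77
game_id=15: ✗
game_id=16: ✗
game_id=17: ✓ → 123
game_id=18: ✗
game_id=19: ✗
game_id=20: ✗
attendance_sum = 80 + 105 + 77 + 123 = 385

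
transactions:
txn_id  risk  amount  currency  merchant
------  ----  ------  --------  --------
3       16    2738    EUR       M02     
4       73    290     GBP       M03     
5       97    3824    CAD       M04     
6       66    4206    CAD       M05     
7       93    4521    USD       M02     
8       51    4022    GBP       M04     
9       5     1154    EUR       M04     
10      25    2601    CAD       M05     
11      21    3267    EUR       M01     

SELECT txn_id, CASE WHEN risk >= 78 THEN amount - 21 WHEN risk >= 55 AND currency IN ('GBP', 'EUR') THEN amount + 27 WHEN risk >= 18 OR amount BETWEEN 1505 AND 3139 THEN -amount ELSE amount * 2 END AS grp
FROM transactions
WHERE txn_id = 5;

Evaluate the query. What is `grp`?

txn_id = 5: risk=97, amount=3824, currency=CAD, merchant=M04.
risk >= 78 → true → 3803

3803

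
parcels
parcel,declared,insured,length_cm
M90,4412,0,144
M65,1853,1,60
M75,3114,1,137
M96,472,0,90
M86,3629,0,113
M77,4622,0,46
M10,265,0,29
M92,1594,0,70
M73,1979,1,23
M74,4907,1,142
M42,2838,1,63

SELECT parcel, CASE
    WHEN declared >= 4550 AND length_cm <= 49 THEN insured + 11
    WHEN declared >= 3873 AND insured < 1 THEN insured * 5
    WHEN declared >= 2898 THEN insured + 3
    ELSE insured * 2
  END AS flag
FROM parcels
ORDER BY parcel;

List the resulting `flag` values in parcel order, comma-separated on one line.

0, 2, 2, 2, 4, 4, 11, 3, 0, 0, 0

parcel=M10: ELSE → 0
parcel=M42: ELSE → 2
parcel=M65: ELSE → 2
parcel=M73: ELSE → 2
parcel=M74: declared >= 2898 → 4
parcel=M75: declared >= 2898 → 4
parcel=M77: declared >= 4550 AND length_cm <= 49 → 11
parcel=M86: declared >= 2898 → 3
parcel=M90: declared >= 3873 AND insured < 1 → 0
parcel=M92: ELSE → 0
parcel=M96: ELSE → 0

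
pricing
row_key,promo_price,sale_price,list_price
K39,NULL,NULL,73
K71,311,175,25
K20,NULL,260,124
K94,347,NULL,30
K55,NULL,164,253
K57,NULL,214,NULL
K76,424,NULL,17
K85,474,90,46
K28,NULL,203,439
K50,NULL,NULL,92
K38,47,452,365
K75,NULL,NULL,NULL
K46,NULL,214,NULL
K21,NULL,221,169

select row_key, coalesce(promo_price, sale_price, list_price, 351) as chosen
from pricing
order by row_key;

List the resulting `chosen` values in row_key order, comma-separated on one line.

260, 221, 203, 47, 73, 214, 92, 164, 214, 311, 351, 424, 474, 347

row_key=K20: promo_price=NULL, sale_price=260 → 260
row_key=K21: promo_price=NULL, sale_price=221 → 221
row_key=K28: promo_price=NULL, sale_price=203 → 203
row_key=K38: promo_price=47 → 47
row_key=K39: promo_price=NULL, sale_price=NULL, list_price=73 → 73
row_key=K46: promo_price=NULL, sale_price=214 → 214
row_key=K50: promo_price=NULL, sale_price=NULL, list_price=92 → 92
row_key=K55: promo_price=NULL, sale_price=164 → 164
row_key=K57: promo_price=NULL, sale_price=214 → 214
row_key=K71: promo_price=311 → 311
row_key=K75: promo_price=NULL, sale_price=NULL, list_price=NULL, → literal 351 → 351
row_key=K76: promo_price=424 → 424
row_key=K85: promo_price=474 → 474
row_key=K94: promo_price=347 → 347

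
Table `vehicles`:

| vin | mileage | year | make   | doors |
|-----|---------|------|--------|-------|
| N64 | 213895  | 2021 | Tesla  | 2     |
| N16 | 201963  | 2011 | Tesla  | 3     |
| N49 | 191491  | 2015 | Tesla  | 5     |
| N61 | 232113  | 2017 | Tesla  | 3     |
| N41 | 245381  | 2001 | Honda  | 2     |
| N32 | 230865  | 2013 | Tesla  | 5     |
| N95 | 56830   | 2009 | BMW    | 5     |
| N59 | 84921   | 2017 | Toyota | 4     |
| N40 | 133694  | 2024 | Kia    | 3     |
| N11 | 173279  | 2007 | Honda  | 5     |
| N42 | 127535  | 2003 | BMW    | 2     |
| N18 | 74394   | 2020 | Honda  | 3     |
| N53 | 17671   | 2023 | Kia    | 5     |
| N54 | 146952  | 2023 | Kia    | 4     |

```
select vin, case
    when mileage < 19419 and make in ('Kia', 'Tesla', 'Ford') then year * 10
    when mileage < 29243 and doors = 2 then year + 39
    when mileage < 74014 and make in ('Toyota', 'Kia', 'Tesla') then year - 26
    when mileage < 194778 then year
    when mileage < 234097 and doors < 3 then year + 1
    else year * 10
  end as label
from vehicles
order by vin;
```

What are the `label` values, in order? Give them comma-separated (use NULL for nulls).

vin=N11: mileage < 194778 → 2007
vin=N16: ELSE → 20110
vin=N18: mileage < 194778 → 2020
vin=N32: ELSE → 20130
vin=N40: mileage < 194778 → 2024
vin=N41: ELSE → 20010
vin=N42: mileage < 194778 → 2003
vin=N49: mileage < 194778 → 2015
vin=N53: mileage < 19419 and make in ('Kia', 'Tesla', 'Ford') → 20230
vin=N54: mileage < 194778 → 2023
vin=N59: mileage < 194778 → 2017
vin=N61: ELSE → 20170
vin=N64: mileage < 234097 and doors < 3 → 2022
vin=N95: mileage < 194778 → 2009

2007, 20110, 2020, 20130, 2024, 20010, 2003, 2015, 20230, 2023, 2017, 20170, 2022, 2009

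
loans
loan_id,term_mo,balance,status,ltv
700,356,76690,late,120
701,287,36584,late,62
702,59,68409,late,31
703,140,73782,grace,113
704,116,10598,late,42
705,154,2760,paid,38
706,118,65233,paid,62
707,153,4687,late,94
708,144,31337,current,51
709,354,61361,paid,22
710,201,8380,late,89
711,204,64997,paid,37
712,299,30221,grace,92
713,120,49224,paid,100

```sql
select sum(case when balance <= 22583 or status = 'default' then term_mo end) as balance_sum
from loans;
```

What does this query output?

624

loan_id=700: ✗
loan_id=701: ✗
loan_id=702: ✗
loan_id=703: ✗
loan_id=704: ✓ → 116
loan_id=705: ✓ → 154
loan_id=706: ✗
loan_id=707: ✓ → 153
loan_id=708: ✗
loan_id=709: ✗
loan_id=710: ✓ → 201
loan_id=711: ✗
loan_id=712: ✗
loan_id=713: ✗
balance_sum = 116 + 154 + 153 + 201 = 624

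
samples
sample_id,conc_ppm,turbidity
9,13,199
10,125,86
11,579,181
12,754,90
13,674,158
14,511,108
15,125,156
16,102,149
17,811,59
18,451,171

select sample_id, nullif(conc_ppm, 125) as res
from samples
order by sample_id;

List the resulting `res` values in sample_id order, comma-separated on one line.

13, NULL, 579, 754, 674, 511, NULL, 102, 811, 451

sample_id=9: conc_ppm=13 vs 125: differ → 13
sample_id=10: conc_ppm=125 vs 125: equal → NULL
sample_id=11: conc_ppm=579 vs 125: differ → 579
sample_id=12: conc_ppm=754 vs 125: differ → 754
sample_id=13: conc_ppm=674 vs 125: differ → 674
sample_id=14: conc_ppm=511 vs 125: differ → 511
sample_id=15: conc_ppm=125 vs 125: equal → NULL
sample_id=16: conc_ppm=102 vs 125: differ → 102
sample_id=17: conc_ppm=811 vs 125: differ → 811
sample_id=18: conc_ppm=451 vs 125: differ → 451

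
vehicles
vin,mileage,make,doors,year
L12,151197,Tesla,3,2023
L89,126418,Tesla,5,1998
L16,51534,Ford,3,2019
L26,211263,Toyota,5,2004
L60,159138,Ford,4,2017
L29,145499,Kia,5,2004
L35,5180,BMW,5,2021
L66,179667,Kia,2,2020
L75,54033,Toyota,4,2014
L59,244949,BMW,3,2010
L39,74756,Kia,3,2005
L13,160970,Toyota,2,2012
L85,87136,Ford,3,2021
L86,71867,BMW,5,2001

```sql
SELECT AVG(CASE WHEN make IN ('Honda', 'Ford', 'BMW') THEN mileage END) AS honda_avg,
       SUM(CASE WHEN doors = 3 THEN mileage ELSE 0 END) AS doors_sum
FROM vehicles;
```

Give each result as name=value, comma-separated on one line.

honda_avg=103300.6666666667, doors_sum=609572

[honda_avg: make IN ('Honda', 'Ford', 'BMW')]
vin=L12: ✗
vin=L89: ✗
vin=L16: ✓ → 51534
vin=L26: ✗
vin=L60: ✓ → 159138
vin=L29: ✗
vin=L35: ✓ → 5180
vin=L66: ✗
vin=L75: ✗
vin=L59: ✓ → 244949
vin=L39: ✗
vin=L13: ✗
vin=L85: ✓ → 87136
vin=L86: ✓ → 71867
honda_avg = (51534 + 159138 + 5180 + 244949 + 87136 + 71867) / 6 = 103300.6666666667
—
[doors_sum: doors = 3]
vin=L12: ✓ → 151197
vin=L89: ✗
vin=L16: ✓ → 51534
vin=L26: ✗
vin=L60: ✗
vin=L29: ✗
vin=L35: ✗
vin=L66: ✗
vin=L75: ✗
vin=L59: ✓ → 244949
vin=L39: ✓ → 74756
vin=L13: ✗
vin=L85: ✓ → 87136
vin=L86: ✗
doors_sum = 151197 + 51534 + 244949 + 74756 + 87136 = 609572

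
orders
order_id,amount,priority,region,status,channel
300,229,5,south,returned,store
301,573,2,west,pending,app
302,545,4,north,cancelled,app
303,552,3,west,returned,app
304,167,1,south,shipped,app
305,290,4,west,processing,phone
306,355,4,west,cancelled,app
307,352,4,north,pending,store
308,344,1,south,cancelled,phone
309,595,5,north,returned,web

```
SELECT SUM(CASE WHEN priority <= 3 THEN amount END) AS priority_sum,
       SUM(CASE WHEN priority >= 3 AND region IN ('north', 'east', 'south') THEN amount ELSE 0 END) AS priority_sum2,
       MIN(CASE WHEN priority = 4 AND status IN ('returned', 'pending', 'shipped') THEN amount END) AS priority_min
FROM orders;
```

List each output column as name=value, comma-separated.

[priority_sum: priority <= 3]
order_id=300: ✗
order_id=301: ✓ → 573
order_id=302: ✗
order_id=303: ✓ → 552
order_id=304: ✓ → 167
order_id=305: ✗
order_id=306: ✗
order_id=307: ✗
order_id=308: ✓ → 344
order_id=309: ✗
priority_sum = 573 + 552 + 167 + 344 = 1636
—
[priority_sum2: priority >= 3 AND region IN ('north', 'east', 'south')]
order_id=300: ✓ → 229
order_id=301: ✗
order_id=302: ✓ → 545
order_id=303: ✗
order_id=304: ✗
order_id=305: ✗
order_id=306: ✗
order_id=307: ✓ → 352
order_id=308: ✗
order_id=309: ✓ → 595
priority_sum2 = 229 + 545 + 352 + 595 = 1721
—
[priority_min: priority = 4 AND status IN ('returned', 'pending', 'shipped')]
order_id=300: ✗
order_id=301: ✗
order_id=302: ✗
order_id=303: ✗
order_id=304: ✗
order_id=305: ✗
order_id=306: ✗
order_id=307: ✓ → 352
order_id=308: ✗
order_id=309: ✗
priority_min = MIN(352) = 352

priority_sum=1636, priority_sum2=1721, priority_min=352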